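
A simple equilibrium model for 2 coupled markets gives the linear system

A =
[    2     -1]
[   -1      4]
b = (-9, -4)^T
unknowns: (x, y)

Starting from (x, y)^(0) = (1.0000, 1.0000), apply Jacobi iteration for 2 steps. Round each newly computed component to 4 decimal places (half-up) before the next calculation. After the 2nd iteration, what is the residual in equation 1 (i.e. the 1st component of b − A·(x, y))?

-1.2500

Iteration 1:
  x = (-9 - (-1)·1.0000) / (2) = -4.0000
  y = (-4 - (-1)·1.0000) / (4) = -0.7500
Iteration 2:
  x = (-9 - (-1)·-0.7500) / (2) = -4.8750
  y = (-4 - (-1)·-4.0000) / (4) = -2.0000
Residual b − A·x = (-1.2500, -0.8750)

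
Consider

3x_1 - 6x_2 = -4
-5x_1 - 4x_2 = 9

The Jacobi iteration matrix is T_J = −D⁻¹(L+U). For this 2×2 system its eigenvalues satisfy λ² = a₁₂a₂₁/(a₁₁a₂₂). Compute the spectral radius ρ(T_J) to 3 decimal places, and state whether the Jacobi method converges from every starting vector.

a₁₂a₂₁/(a₁₁a₂₂) = (-6)·(-5) / ((3)·(-4)) = -2.500000
ρ = √|-2.500000| = √2.500000 = 1.581
ρ > 1, so Jacobi diverges

1.581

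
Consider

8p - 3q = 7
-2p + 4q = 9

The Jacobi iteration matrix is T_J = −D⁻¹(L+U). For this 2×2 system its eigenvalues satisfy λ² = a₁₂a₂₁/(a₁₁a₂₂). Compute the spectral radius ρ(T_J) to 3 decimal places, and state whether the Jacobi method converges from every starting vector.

a₁₂a₂₁/(a₁₁a₂₂) = (-3)·(-2) / ((8)·(4)) = 0.187500
ρ = √|0.187500| = √0.187500 = 0.433
ρ < 1, so Jacobi converges

0.433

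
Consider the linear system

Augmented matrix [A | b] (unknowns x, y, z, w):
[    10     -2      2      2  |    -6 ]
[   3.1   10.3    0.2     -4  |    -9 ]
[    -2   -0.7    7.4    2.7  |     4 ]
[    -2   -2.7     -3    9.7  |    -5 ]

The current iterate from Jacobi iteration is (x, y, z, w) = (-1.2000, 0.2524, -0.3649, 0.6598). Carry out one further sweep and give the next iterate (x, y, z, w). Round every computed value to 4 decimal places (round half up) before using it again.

One sweep:
  x = (-6 - (-2)·0.2524 - (2)·-0.3649 - (2)·0.6598) / (10) = -0.6085
  y = (-9 - (3.1)·-1.2000 - (0.2)·-0.3649 - (-4)·0.6598) / (10.3) = -0.2493
  z = (4 - (-2)·-1.2000 - (-0.7)·0.2524 - (2.7)·0.6598) / (7.4) = -0.0006
  w = (-5 - (-2)·-1.2000 - (-2.7)·0.2524 - (-3)·-0.3649) / (9.7) = -0.8055

(-0.6085, -0.2493, -0.0006, -0.8055)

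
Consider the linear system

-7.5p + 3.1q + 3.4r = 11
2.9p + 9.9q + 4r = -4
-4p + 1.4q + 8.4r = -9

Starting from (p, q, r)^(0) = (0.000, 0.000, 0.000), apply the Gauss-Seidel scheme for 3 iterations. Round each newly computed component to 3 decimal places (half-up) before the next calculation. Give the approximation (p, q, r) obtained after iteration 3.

(-2.111, 1.148, -2.268)

Iteration 1:
  p = (11 - (3.1)·0.000 - (3.4)·0.000) / (-7.5) = -1.467
  q = (-4 - (2.9)·-1.467 - (4)·0.000) / (9.9) = 0.026
  r = (-9 - (-4)·-1.467 - (1.4)·0.026) / (8.4) = -1.774
Iteration 2:
  p = (11 - (3.1)·0.026 - (3.4)·-1.774) / (-7.5) = -2.260
  q = (-4 - (2.9)·-2.260 - (4)·-1.774) / (9.9) = 0.975
  r = (-9 - (-4)·-2.260 - (1.4)·0.975) / (8.4) = -2.310
Iteration 3:
  p = (11 - (3.1)·0.975 - (3.4)·-2.310) / (-7.5) = -2.111
  q = (-4 - (2.9)·-2.111 - (4)·-2.310) / (9.9) = 1.148
  r = (-9 - (-4)·-2.111 - (1.4)·1.148) / (8.4) = -2.268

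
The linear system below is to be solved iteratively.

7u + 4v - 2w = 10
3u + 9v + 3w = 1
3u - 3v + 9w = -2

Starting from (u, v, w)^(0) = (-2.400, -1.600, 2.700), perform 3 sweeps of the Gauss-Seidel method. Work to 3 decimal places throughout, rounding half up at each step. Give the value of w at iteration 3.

-0.598

Iteration 1:
  u = (10 - (4)·-1.600 - (-2)·2.700) / (7) = 3.114
  v = (1 - (3)·3.114 - (3)·2.700) / (9) = -1.827
  w = (-2 - (3)·3.114 - (-3)·-1.827) / (9) = -1.869
Iteration 2:
  u = (10 - (4)·-1.827 - (-2)·-1.869) / (7) = 1.939
  v = (1 - (3)·1.939 - (3)·-1.869) / (9) = 0.088
  w = (-2 - (3)·1.939 - (-3)·0.088) / (9) = -0.839
Iteration 3:
  u = (10 - (4)·0.088 - (-2)·-0.839) / (7) = 1.139
  v = (1 - (3)·1.139 - (3)·-0.839) / (9) = 0.011
  w = (-2 - (3)·1.139 - (-3)·0.011) / (9) = -0.598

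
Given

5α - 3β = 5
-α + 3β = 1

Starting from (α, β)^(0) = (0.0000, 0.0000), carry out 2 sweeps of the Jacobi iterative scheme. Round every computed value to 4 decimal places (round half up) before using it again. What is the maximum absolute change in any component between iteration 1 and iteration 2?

0.3334

Iteration 1:
  α = (5 - (-3)·0.0000) / (5) = 1.0000
  β = (1 - (-1)·0.0000) / (3) = 0.3333
Iteration 2:
  α = (5 - (-3)·0.3333) / (5) = 1.2000
  β = (1 - (-1)·1.0000) / (3) = 0.6667
Change: (0.2000, 0.3334) → max |·| = 0.3334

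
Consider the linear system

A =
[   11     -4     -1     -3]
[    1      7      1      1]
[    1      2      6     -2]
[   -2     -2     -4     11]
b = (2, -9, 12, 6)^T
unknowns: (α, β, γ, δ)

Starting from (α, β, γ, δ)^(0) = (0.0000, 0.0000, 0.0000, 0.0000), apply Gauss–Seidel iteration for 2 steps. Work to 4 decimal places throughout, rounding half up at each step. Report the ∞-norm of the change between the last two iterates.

0.5689

Iteration 1:
  α = (2 - (-4)·0.0000 - (-1)·0.0000 - (-3)·0.0000) / (11) = 0.1818
  β = (-9 - (1)·0.1818 - (1)·0.0000 - (1)·0.0000) / (7) = -1.3117
  γ = (12 - (1)·0.1818 - (2)·-1.3117 - (-2)·0.0000) / (6) = 2.4069
  δ = (6 - (-2)·0.1818 - (-2)·-1.3117 - (-4)·2.4069) / (11) = 1.2153
Iteration 2:
  α = (2 - (-4)·-1.3117 - (-1)·2.4069 - (-3)·1.2153) / (11) = 0.2551
  β = (-9 - (1)·0.2551 - (1)·2.4069 - (1)·1.2153) / (7) = -1.8396
  γ = (12 - (1)·0.2551 - (2)·-1.8396 - (-2)·1.2153) / (6) = 2.9758
  δ = (6 - (-2)·0.2551 - (-2)·-1.8396 - (-4)·2.9758) / (11) = 1.3395
Change: (0.0733, -0.5279, 0.5689, 0.1242) → max |·| = 0.5689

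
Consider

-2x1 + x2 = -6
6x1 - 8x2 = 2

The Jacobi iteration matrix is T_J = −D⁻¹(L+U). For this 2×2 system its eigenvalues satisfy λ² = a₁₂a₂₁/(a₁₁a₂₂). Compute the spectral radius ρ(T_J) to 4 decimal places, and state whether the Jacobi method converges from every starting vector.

a₁₂a₂₁/(a₁₁a₂₂) = (1)·(6) / ((-2)·(-8)) = 0.375000
ρ = √|0.375000| = √0.375000 = 0.6124
ρ < 1, so Jacobi converges

0.6124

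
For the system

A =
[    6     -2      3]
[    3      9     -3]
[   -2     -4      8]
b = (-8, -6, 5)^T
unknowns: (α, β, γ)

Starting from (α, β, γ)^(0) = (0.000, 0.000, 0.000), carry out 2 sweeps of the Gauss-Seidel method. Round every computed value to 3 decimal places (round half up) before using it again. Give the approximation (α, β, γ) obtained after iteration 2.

Iteration 1:
  α = (-8 - (-2)·0.000 - (3)·0.000) / (6) = -1.333
  β = (-6 - (3)·-1.333 - (-3)·0.000) / (9) = -0.222
  γ = (5 - (-2)·-1.333 - (-4)·-0.222) / (8) = 0.181
Iteration 2:
  α = (-8 - (-2)·-0.222 - (3)·0.181) / (6) = -1.498
  β = (-6 - (3)·-1.498 - (-3)·0.181) / (9) = -0.107
  γ = (5 - (-2)·-1.498 - (-4)·-0.107) / (8) = 0.197

(-1.498, -0.107, 0.197)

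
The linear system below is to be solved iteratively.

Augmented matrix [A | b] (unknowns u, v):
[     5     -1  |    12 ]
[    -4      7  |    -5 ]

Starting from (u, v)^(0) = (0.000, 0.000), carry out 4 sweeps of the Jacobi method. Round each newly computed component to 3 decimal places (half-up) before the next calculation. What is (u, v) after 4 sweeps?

Iteration 1:
  u = (12 - (-1)·0.000) / (5) = 2.400
  v = (-5 - (-4)·0.000) / (7) = -0.714
Iteration 2:
  u = (12 - (-1)·-0.714) / (5) = 2.257
  v = (-5 - (-4)·2.400) / (7) = 0.657
Iteration 3:
  u = (12 - (-1)·0.657) / (5) = 2.531
  v = (-5 - (-4)·2.257) / (7) = 0.575
Iteration 4:
  u = (12 - (-1)·0.575) / (5) = 2.515
  v = (-5 - (-4)·2.531) / (7) = 0.732

(2.515, 0.732)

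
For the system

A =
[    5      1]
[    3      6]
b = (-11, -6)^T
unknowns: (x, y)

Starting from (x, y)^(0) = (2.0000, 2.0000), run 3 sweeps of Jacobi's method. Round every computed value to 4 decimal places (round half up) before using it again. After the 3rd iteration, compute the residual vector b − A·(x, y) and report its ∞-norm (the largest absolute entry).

1.3800

Iteration 1:
  x = (-11 - (1)·2.0000) / (5) = -2.6000
  y = (-6 - (3)·2.0000) / (6) = -2.0000
Iteration 2:
  x = (-11 - (1)·-2.0000) / (5) = -1.8000
  y = (-6 - (3)·-2.6000) / (6) = 0.3000
Iteration 3:
  x = (-11 - (1)·0.3000) / (5) = -2.2600
  y = (-6 - (3)·-1.8000) / (6) = -0.1000
Residual b − A·x = (0.4000, 1.3800); ∞-norm = 1.3800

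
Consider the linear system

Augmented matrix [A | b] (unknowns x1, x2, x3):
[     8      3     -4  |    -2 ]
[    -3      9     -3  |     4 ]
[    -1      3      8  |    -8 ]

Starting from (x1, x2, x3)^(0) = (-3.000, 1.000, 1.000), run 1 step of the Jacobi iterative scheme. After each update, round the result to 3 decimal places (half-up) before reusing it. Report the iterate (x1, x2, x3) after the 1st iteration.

Iteration 1:
  x1 = (-2 - (3)·1.000 - (-4)·1.000) / (8) = -0.125
  x2 = (4 - (-3)·-3.000 - (-3)·1.000) / (9) = -0.222
  x3 = (-8 - (-1)·-3.000 - (3)·1.000) / (8) = -1.750

(-0.125, -0.222, -1.750)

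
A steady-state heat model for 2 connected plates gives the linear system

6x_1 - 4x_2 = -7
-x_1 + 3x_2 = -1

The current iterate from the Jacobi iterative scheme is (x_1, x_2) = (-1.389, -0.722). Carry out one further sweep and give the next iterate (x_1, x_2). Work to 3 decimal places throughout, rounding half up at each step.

One sweep:
  x_1 = (-7 - (-4)·-0.722) / (6) = -1.648
  x_2 = (-1 - (-1)·-1.389) / (3) = -0.796

(-1.648, -0.796)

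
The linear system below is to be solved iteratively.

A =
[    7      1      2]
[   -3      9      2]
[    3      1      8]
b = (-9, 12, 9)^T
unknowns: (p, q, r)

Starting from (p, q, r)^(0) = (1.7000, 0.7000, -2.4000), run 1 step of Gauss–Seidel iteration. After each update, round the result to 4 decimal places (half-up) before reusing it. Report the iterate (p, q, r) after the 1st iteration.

(-0.7000, 1.6333, 1.1833)

Iteration 1:
  p = (-9 - (1)·0.7000 - (2)·-2.4000) / (7) = -0.7000
  q = (12 - (-3)·-0.7000 - (2)·-2.4000) / (9) = 1.6333
  r = (9 - (3)·-0.7000 - (1)·1.6333) / (8) = 1.1833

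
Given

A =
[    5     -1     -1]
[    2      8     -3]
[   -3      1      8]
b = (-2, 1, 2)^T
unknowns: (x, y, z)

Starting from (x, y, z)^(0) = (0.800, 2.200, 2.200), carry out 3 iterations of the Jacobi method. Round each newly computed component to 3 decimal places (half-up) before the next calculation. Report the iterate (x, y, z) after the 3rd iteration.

Iteration 1:
  x = (-2 - (-1)·2.200 - (-1)·2.200) / (5) = 0.480
  y = (1 - (2)·0.800 - (-3)·2.200) / (8) = 0.750
  z = (2 - (-3)·0.800 - (1)·2.200) / (8) = 0.275
Iteration 2:
  x = (-2 - (-1)·0.750 - (-1)·0.275) / (5) = -0.195
  y = (1 - (2)·0.480 - (-3)·0.275) / (8) = 0.108
  z = (2 - (-3)·0.480 - (1)·0.750) / (8) = 0.336
Iteration 3:
  x = (-2 - (-1)·0.108 - (-1)·0.336) / (5) = -0.311
  y = (1 - (2)·-0.195 - (-3)·0.336) / (8) = 0.300
  z = (2 - (-3)·-0.195 - (1)·0.108) / (8) = 0.163

(-0.311, 0.300, 0.163)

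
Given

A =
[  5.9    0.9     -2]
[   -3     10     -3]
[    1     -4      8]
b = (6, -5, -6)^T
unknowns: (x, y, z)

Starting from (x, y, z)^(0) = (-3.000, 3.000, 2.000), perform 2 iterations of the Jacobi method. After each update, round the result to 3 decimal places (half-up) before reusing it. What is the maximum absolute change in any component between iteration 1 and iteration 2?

2.430

Iteration 1:
  x = (6 - (0.9)·3.000 - (-2)·2.000) / (5.9) = 1.237
  y = (-5 - (-3)·-3.000 - (-3)·2.000) / (10) = -0.800
  z = (-6 - (1)·-3.000 - (-4)·3.000) / (8) = 1.125
Iteration 2:
  x = (6 - (0.9)·-0.800 - (-2)·1.125) / (5.9) = 1.520
  y = (-5 - (-3)·1.237 - (-3)·1.125) / (10) = 0.209
  z = (-6 - (1)·1.237 - (-4)·-0.800) / (8) = -1.305
Change: (0.283, 1.009, -2.430) → max |·| = 2.430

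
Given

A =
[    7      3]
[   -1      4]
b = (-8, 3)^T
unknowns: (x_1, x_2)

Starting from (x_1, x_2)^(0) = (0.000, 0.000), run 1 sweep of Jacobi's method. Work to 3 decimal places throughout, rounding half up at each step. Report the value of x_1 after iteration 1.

-1.143

Iteration 1:
  x_1 = (-8 - (3)·0.000) / (7) = -1.143
  x_2 = (3 - (-1)·0.000) / (4) = 0.750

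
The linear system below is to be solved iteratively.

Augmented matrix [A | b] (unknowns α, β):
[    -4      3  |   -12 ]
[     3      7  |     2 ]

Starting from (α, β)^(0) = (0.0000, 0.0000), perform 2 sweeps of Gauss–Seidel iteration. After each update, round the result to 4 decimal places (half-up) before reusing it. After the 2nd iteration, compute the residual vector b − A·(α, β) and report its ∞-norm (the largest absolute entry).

0.9642

Iteration 1:
  α = (-12 - (3)·0.0000) / (-4) = 3.0000
  β = (2 - (3)·3.0000) / (7) = -1.0000
Iteration 2:
  α = (-12 - (3)·-1.0000) / (-4) = 2.2500
  β = (2 - (3)·2.2500) / (7) = -0.6786
Residual b − A·x = (-0.9642, 0.0002); ∞-norm = 0.9642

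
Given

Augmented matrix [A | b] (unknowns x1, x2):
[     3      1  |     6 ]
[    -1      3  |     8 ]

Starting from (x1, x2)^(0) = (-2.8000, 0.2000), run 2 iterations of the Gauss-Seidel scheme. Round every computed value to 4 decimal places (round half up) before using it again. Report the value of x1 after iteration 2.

0.8963

Iteration 1:
  x1 = (6 - (1)·0.2000) / (3) = 1.9333
  x2 = (8 - (-1)·1.9333) / (3) = 3.3111
Iteration 2:
  x1 = (6 - (1)·3.3111) / (3) = 0.8963
  x2 = (8 - (-1)·0.8963) / (3) = 2.9654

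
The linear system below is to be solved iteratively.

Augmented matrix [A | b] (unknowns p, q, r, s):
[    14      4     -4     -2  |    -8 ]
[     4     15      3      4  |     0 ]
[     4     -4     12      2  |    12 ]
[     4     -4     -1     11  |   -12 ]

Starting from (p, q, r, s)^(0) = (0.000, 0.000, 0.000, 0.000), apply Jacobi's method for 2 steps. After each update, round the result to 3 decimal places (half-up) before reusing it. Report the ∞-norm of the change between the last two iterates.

Iteration 1:
  p = (-8 - (4)·0.000 - (-4)·0.000 - (-2)·0.000) / (14) = -0.571
  q = (0 - (4)·0.000 - (3)·0.000 - (4)·0.000) / (15) = 0.000
  r = (12 - (4)·0.000 - (-4)·0.000 - (2)·0.000) / (12) = 1.000
  s = (-12 - (4)·0.000 - (-4)·0.000 - (-1)·0.000) / (11) = -1.091
Iteration 2:
  p = (-8 - (4)·0.000 - (-4)·1.000 - (-2)·-1.091) / (14) = -0.442
  q = (0 - (4)·-0.571 - (3)·1.000 - (4)·-1.091) / (15) = 0.243
  r = (12 - (4)·-0.571 - (-4)·0.000 - (2)·-1.091) / (12) = 1.372
  s = (-12 - (4)·-0.571 - (-4)·0.000 - (-1)·1.000) / (11) = -0.792
Change: (0.129, 0.243, 0.372, 0.299) → max |·| = 0.372

0.372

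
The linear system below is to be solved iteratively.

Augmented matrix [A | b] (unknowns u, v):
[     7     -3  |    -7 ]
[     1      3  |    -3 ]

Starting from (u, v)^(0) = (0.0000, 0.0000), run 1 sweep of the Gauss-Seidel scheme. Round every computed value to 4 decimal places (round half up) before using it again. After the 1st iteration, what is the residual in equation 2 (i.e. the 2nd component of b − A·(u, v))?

Iteration 1:
  u = (-7 - (-3)·0.0000) / (7) = -1.0000
  v = (-3 - (1)·-1.0000) / (3) = -0.6667
Residual b − A·x = (-2.0001, 0.0001)

0.0001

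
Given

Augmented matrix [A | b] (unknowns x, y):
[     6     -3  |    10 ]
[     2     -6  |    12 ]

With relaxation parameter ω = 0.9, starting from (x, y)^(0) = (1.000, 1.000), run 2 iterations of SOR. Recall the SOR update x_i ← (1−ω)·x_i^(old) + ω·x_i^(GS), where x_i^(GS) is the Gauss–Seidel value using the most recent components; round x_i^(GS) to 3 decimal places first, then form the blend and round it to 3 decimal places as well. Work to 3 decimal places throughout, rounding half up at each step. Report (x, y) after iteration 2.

(1.217, -1.543)

Iteration 1:
  x: GS value = (10 - (-3)·1.000) / (6) = 2.167;  x ← (1−ω)·1.000 + ω·2.167 = 2.050
  y: GS value = (12 - (2)·2.050) / (-6) = -1.317;  y ← (1−ω)·1.000 + ω·-1.317 = -1.085
Iteration 2:
  x: GS value = (10 - (-3)·-1.085) / (6) = 1.124;  x ← (1−ω)·2.050 + ω·1.124 = 1.217
  y: GS value = (12 - (2)·1.217) / (-6) = -1.594;  y ← (1−ω)·-1.085 + ω·-1.594 = -1.543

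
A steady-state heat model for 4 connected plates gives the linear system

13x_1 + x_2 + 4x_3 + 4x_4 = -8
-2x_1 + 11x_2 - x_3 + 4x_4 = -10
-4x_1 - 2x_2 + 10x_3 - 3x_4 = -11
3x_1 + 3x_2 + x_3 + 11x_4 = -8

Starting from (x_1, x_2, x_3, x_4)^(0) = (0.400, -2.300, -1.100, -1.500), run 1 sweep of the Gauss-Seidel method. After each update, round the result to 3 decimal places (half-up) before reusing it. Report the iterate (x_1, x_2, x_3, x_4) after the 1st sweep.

Iteration 1:
  x_1 = (-8 - (1)·-2.300 - (4)·-1.100 - (4)·-1.500) / (13) = 0.362
  x_2 = (-10 - (-2)·0.362 - (-1)·-1.100 - (4)·-1.500) / (11) = -0.398
  x_3 = (-11 - (-4)·0.362 - (-2)·-0.398 - (-3)·-1.500) / (10) = -1.485
  x_4 = (-8 - (3)·0.362 - (3)·-0.398 - (1)·-1.485) / (11) = -0.582

(0.362, -0.398, -1.485, -0.582)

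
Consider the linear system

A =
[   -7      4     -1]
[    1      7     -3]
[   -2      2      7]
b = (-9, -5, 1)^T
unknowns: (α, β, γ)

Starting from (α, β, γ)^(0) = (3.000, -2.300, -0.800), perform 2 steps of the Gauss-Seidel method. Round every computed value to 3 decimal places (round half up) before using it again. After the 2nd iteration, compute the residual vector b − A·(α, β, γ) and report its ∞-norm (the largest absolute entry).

Iteration 1:
  α = (-9 - (4)·-2.300 - (-1)·-0.800) / (-7) = 0.086
  β = (-5 - (1)·0.086 - (-3)·-0.800) / (7) = -1.069
  γ = (1 - (-2)·0.086 - (2)·-1.069) / (7) = 0.473
Iteration 2:
  α = (-9 - (4)·-1.069 - (-1)·0.473) / (-7) = 0.607
  β = (-5 - (1)·0.607 - (-3)·0.473) / (7) = -0.598
  γ = (1 - (-2)·0.607 - (2)·-0.598) / (7) = 0.487
Residual b − A·x = (-1.872, 0.040, 0.001); ∞-norm = 1.872

1.872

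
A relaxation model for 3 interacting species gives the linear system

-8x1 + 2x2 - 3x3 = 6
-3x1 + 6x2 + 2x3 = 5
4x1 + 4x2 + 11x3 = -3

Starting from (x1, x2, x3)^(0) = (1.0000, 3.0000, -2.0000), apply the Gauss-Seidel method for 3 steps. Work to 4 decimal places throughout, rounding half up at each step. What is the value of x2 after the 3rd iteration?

1.0530

Iteration 1:
  x1 = (6 - (2)·3.0000 - (-3)·-2.0000) / (-8) = 0.7500
  x2 = (5 - (-3)·0.7500 - (2)·-2.0000) / (6) = 1.8750
  x3 = (-3 - (4)·0.7500 - (4)·1.8750) / (11) = -1.2273
Iteration 2:
  x1 = (6 - (2)·1.8750 - (-3)·-1.2273) / (-8) = 0.1790
  x2 = (5 - (-3)·0.1790 - (2)·-1.2273) / (6) = 1.3319
  x3 = (-3 - (4)·0.1790 - (4)·1.3319) / (11) = -0.8221
Iteration 3:
  x1 = (6 - (2)·1.3319 - (-3)·-0.8221) / (-8) = -0.1087
  x2 = (5 - (-3)·-0.1087 - (2)·-0.8221) / (6) = 1.0530
  x3 = (-3 - (4)·-0.1087 - (4)·1.0530) / (11) = -0.6161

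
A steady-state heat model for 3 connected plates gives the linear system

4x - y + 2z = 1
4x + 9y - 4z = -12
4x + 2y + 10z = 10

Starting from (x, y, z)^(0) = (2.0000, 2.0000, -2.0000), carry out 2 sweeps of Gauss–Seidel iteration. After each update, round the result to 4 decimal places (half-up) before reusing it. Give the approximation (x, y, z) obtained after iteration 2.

Iteration 1:
  x = (1 - (-1)·2.0000 - (2)·-2.0000) / (4) = 1.7500
  y = (-12 - (4)·1.7500 - (-4)·-2.0000) / (9) = -3.0000
  z = (10 - (4)·1.7500 - (2)·-3.0000) / (10) = 0.9000
Iteration 2:
  x = (1 - (-1)·-3.0000 - (2)·0.9000) / (4) = -0.9500
  y = (-12 - (4)·-0.9500 - (-4)·0.9000) / (9) = -0.5111
  z = (10 - (4)·-0.9500 - (2)·-0.5111) / (10) = 1.4822

(-0.9500, -0.5111, 1.4822)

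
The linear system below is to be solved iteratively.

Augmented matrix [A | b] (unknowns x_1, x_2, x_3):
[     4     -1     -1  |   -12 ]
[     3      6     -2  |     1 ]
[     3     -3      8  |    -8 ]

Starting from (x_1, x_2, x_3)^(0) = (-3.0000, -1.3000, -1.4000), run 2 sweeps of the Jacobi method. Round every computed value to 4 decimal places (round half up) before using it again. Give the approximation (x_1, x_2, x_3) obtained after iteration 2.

(-2.7906, 1.8833, 0.8281)

Iteration 1:
  x_1 = (-12 - (-1)·-1.3000 - (-1)·-1.4000) / (4) = -3.6750
  x_2 = (1 - (3)·-3.0000 - (-2)·-1.4000) / (6) = 1.2000
  x_3 = (-8 - (3)·-3.0000 - (-3)·-1.3000) / (8) = -0.3625
Iteration 2:
  x_1 = (-12 - (-1)·1.2000 - (-1)·-0.3625) / (4) = -2.7906
  x_2 = (1 - (3)·-3.6750 - (-2)·-0.3625) / (6) = 1.8833
  x_3 = (-8 - (3)·-3.6750 - (-3)·1.2000) / (8) = 0.8281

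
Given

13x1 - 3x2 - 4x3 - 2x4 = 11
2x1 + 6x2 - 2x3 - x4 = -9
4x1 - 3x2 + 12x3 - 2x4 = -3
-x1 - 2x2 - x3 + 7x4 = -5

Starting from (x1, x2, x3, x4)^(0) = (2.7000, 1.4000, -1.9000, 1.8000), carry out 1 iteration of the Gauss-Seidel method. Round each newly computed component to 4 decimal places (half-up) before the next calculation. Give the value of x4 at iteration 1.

Iteration 1:
  x1 = (11 - (-3)·1.4000 - (-4)·-1.9000 - (-2)·1.8000) / (13) = 0.8615
  x2 = (-9 - (2)·0.8615 - (-2)·-1.9000 - (-1)·1.8000) / (6) = -2.1205
  x3 = (-3 - (4)·0.8615 - (-3)·-2.1205 - (-2)·1.8000) / (12) = -0.7673
  x4 = (-5 - (-1)·0.8615 - (-2)·-2.1205 - (-1)·-0.7673) / (7) = -1.3067

-1.3067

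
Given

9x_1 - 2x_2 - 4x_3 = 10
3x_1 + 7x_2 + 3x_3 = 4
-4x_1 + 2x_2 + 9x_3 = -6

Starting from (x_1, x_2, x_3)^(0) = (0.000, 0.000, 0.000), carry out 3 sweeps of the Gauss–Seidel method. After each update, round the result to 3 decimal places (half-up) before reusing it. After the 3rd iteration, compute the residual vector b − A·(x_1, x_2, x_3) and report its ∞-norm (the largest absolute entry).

0.027

Iteration 1:
  x_1 = (10 - (-2)·0.000 - (-4)·0.000) / (9) = 1.111
  x_2 = (4 - (3)·1.111 - (3)·0.000) / (7) = 0.095
  x_3 = (-6 - (-4)·1.111 - (2)·0.095) / (9) = -0.194
Iteration 2:
  x_1 = (10 - (-2)·0.095 - (-4)·-0.194) / (9) = 1.046
  x_2 = (4 - (3)·1.046 - (3)·-0.194) / (7) = 0.206
  x_3 = (-6 - (-4)·1.046 - (2)·0.206) / (9) = -0.248
Iteration 3:
  x_1 = (10 - (-2)·0.206 - (-4)·-0.248) / (9) = 1.047
  x_2 = (4 - (3)·1.047 - (3)·-0.248) / (7) = 0.229
  x_3 = (-6 - (-4)·1.047 - (2)·0.229) / (9) = -0.252
Residual b − A·x = (0.027, 0.012, -0.002); ∞-norm = 0.027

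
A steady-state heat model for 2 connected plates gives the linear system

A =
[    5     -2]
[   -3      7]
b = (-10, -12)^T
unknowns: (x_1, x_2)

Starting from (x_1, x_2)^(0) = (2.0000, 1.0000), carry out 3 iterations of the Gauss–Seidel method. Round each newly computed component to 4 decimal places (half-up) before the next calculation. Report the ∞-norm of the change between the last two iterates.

Iteration 1:
  x_1 = (-10 - (-2)·1.0000) / (5) = -1.6000
  x_2 = (-12 - (-3)·-1.6000) / (7) = -2.4000
Iteration 2:
  x_1 = (-10 - (-2)·-2.4000) / (5) = -2.9600
  x_2 = (-12 - (-3)·-2.9600) / (7) = -2.9829
Iteration 3:
  x_1 = (-10 - (-2)·-2.9829) / (5) = -3.1932
  x_2 = (-12 - (-3)·-3.1932) / (7) = -3.0828
Change: (-0.2332, -0.0999) → max |·| = 0.2332

0.2332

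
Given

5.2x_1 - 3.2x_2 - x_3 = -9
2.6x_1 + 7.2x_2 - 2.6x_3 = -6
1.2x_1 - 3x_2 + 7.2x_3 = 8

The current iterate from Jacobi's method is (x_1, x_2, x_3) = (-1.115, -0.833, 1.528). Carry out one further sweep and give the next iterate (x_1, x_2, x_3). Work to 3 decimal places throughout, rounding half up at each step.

One sweep:
  x_1 = (-9 - (-3.2)·-0.833 - (-1)·1.528) / (5.2) = -1.950
  x_2 = (-6 - (2.6)·-1.115 - (-2.6)·1.528) / (7.2) = 0.121
  x_3 = (8 - (1.2)·-1.115 - (-3)·-0.833) / (7.2) = 0.950

(-1.950, 0.121, 0.950)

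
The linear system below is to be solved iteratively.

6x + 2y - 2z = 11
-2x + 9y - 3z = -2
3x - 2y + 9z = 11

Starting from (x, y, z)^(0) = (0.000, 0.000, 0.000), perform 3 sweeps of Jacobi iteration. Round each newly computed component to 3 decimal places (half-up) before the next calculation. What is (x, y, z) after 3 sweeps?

(1.823, 0.480, 0.582)

Iteration 1:
  x = (11 - (2)·0.000 - (-2)·0.000) / (6) = 1.833
  y = (-2 - (-2)·0.000 - (-3)·0.000) / (9) = -0.222
  z = (11 - (3)·0.000 - (-2)·0.000) / (9) = 1.222
Iteration 2:
  x = (11 - (2)·-0.222 - (-2)·1.222) / (6) = 2.315
  y = (-2 - (-2)·1.833 - (-3)·1.222) / (9) = 0.592
  z = (11 - (3)·1.833 - (-2)·-0.222) / (9) = 0.562
Iteration 3:
  x = (11 - (2)·0.592 - (-2)·0.562) / (6) = 1.823
  y = (-2 - (-2)·2.315 - (-3)·0.562) / (9) = 0.480
  z = (11 - (3)·2.315 - (-2)·0.592) / (9) = 0.582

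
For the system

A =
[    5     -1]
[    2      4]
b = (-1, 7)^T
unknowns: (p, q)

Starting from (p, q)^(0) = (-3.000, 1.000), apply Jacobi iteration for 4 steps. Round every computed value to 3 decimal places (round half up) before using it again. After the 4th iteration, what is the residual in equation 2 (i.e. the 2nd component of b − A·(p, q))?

0.090

Iteration 1:
  p = (-1 - (-1)·1.000) / (5) = 0.000
  q = (7 - (2)·-3.000) / (4) = 3.250
Iteration 2:
  p = (-1 - (-1)·3.250) / (5) = 0.450
  q = (7 - (2)·0.000) / (4) = 1.750
Iteration 3:
  p = (-1 - (-1)·1.750) / (5) = 0.150
  q = (7 - (2)·0.450) / (4) = 1.525
Iteration 4:
  p = (-1 - (-1)·1.525) / (5) = 0.105
  q = (7 - (2)·0.150) / (4) = 1.675
Residual b − A·x = (0.150, 0.090)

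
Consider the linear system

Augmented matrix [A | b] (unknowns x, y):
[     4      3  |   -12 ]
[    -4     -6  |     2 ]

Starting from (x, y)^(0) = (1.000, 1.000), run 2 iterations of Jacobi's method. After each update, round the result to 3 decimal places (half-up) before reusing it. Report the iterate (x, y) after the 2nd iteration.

(-2.250, 2.167)

Iteration 1:
  x = (-12 - (3)·1.000) / (4) = -3.750
  y = (2 - (-4)·1.000) / (-6) = -1.000
Iteration 2:
  x = (-12 - (3)·-1.000) / (4) = -2.250
  y = (2 - (-4)·-3.750) / (-6) = 2.167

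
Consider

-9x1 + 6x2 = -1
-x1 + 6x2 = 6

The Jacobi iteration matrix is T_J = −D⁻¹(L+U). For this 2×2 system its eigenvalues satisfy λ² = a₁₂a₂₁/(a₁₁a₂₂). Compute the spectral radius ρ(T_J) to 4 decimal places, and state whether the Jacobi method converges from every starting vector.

a₁₂a₂₁/(a₁₁a₂₂) = (6)·(-1) / ((-9)·(6)) = 0.111111
ρ = √|0.111111| = √0.111111 = 0.3333
ρ < 1, so Jacobi converges

0.3333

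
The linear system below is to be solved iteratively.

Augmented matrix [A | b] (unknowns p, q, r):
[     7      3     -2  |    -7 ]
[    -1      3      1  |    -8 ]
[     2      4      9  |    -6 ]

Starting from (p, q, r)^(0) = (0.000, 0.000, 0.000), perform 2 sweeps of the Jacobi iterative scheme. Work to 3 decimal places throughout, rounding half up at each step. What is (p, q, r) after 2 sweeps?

(-0.048, -2.778, 0.741)

Iteration 1:
  p = (-7 - (3)·0.000 - (-2)·0.000) / (7) = -1.000
  q = (-8 - (-1)·0.000 - (1)·0.000) / (3) = -2.667
  r = (-6 - (2)·0.000 - (4)·0.000) / (9) = -0.667
Iteration 2:
  p = (-7 - (3)·-2.667 - (-2)·-0.667) / (7) = -0.048
  q = (-8 - (-1)·-1.000 - (1)·-0.667) / (3) = -2.778
  r = (-6 - (2)·-1.000 - (4)·-2.667) / (9) = 0.741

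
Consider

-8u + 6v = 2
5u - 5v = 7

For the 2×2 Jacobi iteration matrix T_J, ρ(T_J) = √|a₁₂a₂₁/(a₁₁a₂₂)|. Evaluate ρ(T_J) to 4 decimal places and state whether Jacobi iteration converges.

0.8660

a₁₂a₂₁/(a₁₁a₂₂) = (6)·(5) / ((-8)·(-5)) = 0.750000
ρ = √|0.750000| = √0.750000 = 0.8660
ρ < 1, so Jacobi converges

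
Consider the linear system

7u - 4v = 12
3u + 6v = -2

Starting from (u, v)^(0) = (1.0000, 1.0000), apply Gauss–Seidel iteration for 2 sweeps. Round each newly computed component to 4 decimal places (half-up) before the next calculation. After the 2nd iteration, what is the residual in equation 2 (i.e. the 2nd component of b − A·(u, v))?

0.0001

Iteration 1:
  u = (12 - (-4)·1.0000) / (7) = 2.2857
  v = (-2 - (3)·2.2857) / (6) = -1.4762
Iteration 2:
  u = (12 - (-4)·-1.4762) / (7) = 0.8707
  v = (-2 - (3)·0.8707) / (6) = -0.7687
Residual b − A·x = (2.8303, 0.0001)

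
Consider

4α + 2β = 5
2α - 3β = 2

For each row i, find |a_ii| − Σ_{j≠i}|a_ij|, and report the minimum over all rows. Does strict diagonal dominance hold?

row 1: |4| − (2) = 2
row 2: |-3| − (2) = 1
minimum over rows = 1 → strictly diagonally dominant (convergence guaranteed)

1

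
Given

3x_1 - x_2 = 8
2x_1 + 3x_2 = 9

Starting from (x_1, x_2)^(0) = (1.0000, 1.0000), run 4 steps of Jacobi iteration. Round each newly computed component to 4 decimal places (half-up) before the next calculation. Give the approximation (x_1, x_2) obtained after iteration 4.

Iteration 1:
  x_1 = (8 - (-1)·1.0000) / (3) = 3.0000
  x_2 = (9 - (2)·1.0000) / (3) = 2.3333
Iteration 2:
  x_1 = (8 - (-1)·2.3333) / (3) = 3.4444
  x_2 = (9 - (2)·3.0000) / (3) = 1.0000
Iteration 3:
  x_1 = (8 - (-1)·1.0000) / (3) = 3.0000
  x_2 = (9 - (2)·3.4444) / (3) = 0.7037
Iteration 4:
  x_1 = (8 - (-1)·0.7037) / (3) = 2.9012
  x_2 = (9 - (2)·3.0000) / (3) = 1.0000

(2.9012, 1.0000)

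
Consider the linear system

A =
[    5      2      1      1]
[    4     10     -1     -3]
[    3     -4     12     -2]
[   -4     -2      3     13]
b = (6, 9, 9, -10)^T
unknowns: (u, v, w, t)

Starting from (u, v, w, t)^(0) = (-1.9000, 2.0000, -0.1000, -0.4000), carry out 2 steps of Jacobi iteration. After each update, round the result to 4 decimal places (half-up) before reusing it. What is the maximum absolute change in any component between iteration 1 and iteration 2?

0.9544

Iteration 1:
  u = (6 - (2)·2.0000 - (1)·-0.1000 - (1)·-0.4000) / (5) = 0.5000
  v = (9 - (4)·-1.9000 - (-1)·-0.1000 - (-3)·-0.4000) / (10) = 1.5300
  w = (9 - (3)·-1.9000 - (-4)·2.0000 - (-2)·-0.4000) / (12) = 1.8250
  t = (-10 - (-4)·-1.9000 - (-2)·2.0000 - (3)·-0.1000) / (13) = -1.0231
Iteration 2:
  u = (6 - (2)·1.5300 - (1)·1.8250 - (1)·-1.0231) / (5) = 0.4276
  v = (9 - (4)·0.5000 - (-1)·1.8250 - (-3)·-1.0231) / (10) = 0.5756
  w = (9 - (3)·0.5000 - (-4)·1.5300 - (-2)·-1.0231) / (12) = 0.9645
  t = (-10 - (-4)·0.5000 - (-2)·1.5300 - (3)·1.8250) / (13) = -0.8012
Change: (-0.0724, -0.9544, -0.8605, 0.2219) → max |·| = 0.9544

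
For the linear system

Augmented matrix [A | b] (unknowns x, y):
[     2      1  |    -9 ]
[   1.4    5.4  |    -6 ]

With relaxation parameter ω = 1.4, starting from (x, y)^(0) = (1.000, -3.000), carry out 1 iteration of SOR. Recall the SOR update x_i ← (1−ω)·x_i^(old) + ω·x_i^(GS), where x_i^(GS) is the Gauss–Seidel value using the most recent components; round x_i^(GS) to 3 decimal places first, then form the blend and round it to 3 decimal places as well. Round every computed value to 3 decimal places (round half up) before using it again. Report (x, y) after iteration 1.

(-4.600, 1.313)

Iteration 1:
  x: GS value = (-9 - (1)·-3.000) / (2) = -3.000;  x ← (1−ω)·1.000 + ω·-3.000 = -4.600
  y: GS value = (-6 - (1.4)·-4.600) / (5.4) = 0.081;  y ← (1−ω)·-3.000 + ω·0.081 = 1.313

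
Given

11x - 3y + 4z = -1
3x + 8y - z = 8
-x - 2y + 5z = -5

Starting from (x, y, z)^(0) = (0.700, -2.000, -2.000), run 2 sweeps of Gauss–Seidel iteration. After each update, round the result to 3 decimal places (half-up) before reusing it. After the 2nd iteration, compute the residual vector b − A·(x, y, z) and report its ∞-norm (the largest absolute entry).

Iteration 1:
  x = (-1 - (-3)·-2.000 - (4)·-2.000) / (11) = 0.091
  y = (8 - (3)·0.091 - (-1)·-2.000) / (8) = 0.716
  z = (-5 - (-1)·0.091 - (-2)·0.716) / (5) = -0.695
Iteration 2:
  x = (-1 - (-3)·0.716 - (4)·-0.695) / (11) = 0.357
  y = (8 - (3)·0.357 - (-1)·-0.695) / (8) = 0.779
  z = (-5 - (-1)·0.357 - (-2)·0.779) / (5) = -0.617
Residual b − A·x = (-0.122, 0.080, 0.000); ∞-norm = 0.122

0.122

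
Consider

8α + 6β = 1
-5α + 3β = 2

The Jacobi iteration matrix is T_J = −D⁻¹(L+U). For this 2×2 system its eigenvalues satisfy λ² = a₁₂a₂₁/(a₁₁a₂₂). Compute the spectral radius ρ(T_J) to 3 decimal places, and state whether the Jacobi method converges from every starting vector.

a₁₂a₂₁/(a₁₁a₂₂) = (6)·(-5) / ((8)·(3)) = -1.250000
ρ = √|-1.250000| = √1.250000 = 1.118
ρ > 1, so Jacobi diverges

1.118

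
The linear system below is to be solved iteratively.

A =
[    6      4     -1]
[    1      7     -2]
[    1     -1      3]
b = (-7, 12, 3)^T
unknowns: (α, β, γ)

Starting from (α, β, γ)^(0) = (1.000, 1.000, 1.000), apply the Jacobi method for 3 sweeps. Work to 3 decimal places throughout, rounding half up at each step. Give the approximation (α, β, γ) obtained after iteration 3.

(-2.296, 2.655, 2.492)

Iteration 1:
  α = (-7 - (4)·1.000 - (-1)·1.000) / (6) = -1.667
  β = (12 - (1)·1.000 - (-2)·1.000) / (7) = 1.857
  γ = (3 - (1)·1.000 - (-1)·1.000) / (3) = 1.000
Iteration 2:
  α = (-7 - (4)·1.857 - (-1)·1.000) / (6) = -2.238
  β = (12 - (1)·-1.667 - (-2)·1.000) / (7) = 2.238
  γ = (3 - (1)·-1.667 - (-1)·1.857) / (3) = 2.175
Iteration 3:
  α = (-7 - (4)·2.238 - (-1)·2.175) / (6) = -2.296
  β = (12 - (1)·-2.238 - (-2)·2.175) / (7) = 2.655
  γ = (3 - (1)·-2.238 - (-1)·2.238) / (3) = 2.492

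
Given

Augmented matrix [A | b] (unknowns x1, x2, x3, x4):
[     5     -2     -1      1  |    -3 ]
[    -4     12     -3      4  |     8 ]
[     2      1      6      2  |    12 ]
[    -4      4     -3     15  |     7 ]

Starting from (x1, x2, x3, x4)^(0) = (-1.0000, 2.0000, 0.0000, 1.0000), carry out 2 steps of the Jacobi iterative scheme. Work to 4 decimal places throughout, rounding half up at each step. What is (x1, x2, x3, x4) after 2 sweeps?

Iteration 1:
  x1 = (-3 - (-2)·2.0000 - (-1)·0.0000 - (1)·1.0000) / (5) = 0.0000
  x2 = (8 - (-4)·-1.0000 - (-3)·0.0000 - (4)·1.0000) / (12) = 0.0000
  x3 = (12 - (2)·-1.0000 - (1)·2.0000 - (2)·1.0000) / (6) = 1.6667
  x4 = (7 - (-4)·-1.0000 - (4)·2.0000 - (-3)·0.0000) / (15) = -0.3333
Iteration 2:
  x1 = (-3 - (-2)·0.0000 - (-1)·1.6667 - (1)·-0.3333) / (5) = -0.2000
  x2 = (8 - (-4)·0.0000 - (-3)·1.6667 - (4)·-0.3333) / (12) = 1.1944
  x3 = (12 - (2)·0.0000 - (1)·0.0000 - (2)·-0.3333) / (6) = 2.1111
  x4 = (7 - (-4)·0.0000 - (4)·0.0000 - (-3)·1.6667) / (15) = 0.8000

(-0.2000, 1.1944, 2.1111, 0.8000)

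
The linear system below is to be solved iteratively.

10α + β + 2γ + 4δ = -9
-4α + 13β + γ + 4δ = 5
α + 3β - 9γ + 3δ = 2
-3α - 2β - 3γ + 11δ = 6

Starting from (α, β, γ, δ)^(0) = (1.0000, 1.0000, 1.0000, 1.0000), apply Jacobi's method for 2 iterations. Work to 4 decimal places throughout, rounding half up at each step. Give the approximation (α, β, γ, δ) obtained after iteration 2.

Iteration 1:
  α = (-9 - (1)·1.0000 - (2)·1.0000 - (4)·1.0000) / (10) = -1.6000
  β = (5 - (-4)·1.0000 - (1)·1.0000 - (4)·1.0000) / (13) = 0.3077
  γ = (2 - (1)·1.0000 - (3)·1.0000 - (3)·1.0000) / (-9) = 0.5556
  δ = (6 - (-3)·1.0000 - (-2)·1.0000 - (-3)·1.0000) / (11) = 1.2727
Iteration 2:
  α = (-9 - (1)·0.3077 - (2)·0.5556 - (4)·1.2727) / (10) = -1.5510
  β = (5 - (-4)·-1.6000 - (1)·0.5556 - (4)·1.2727) / (13) = -0.5420
  γ = (2 - (1)·-1.6000 - (3)·0.3077 - (3)·1.2727) / (-9) = 0.1268
  δ = (6 - (-3)·-1.6000 - (-2)·0.3077 - (-3)·0.5556) / (11) = 0.3166

(-1.5510, -0.5420, 0.1268, 0.3166)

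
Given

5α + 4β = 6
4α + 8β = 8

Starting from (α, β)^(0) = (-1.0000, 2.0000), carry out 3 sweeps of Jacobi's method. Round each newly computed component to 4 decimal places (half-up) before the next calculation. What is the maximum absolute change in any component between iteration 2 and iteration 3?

0.2400

Iteration 1:
  α = (6 - (4)·2.0000) / (5) = -0.4000
  β = (8 - (4)·-1.0000) / (8) = 1.5000
Iteration 2:
  α = (6 - (4)·1.5000) / (5) = 0.0000
  β = (8 - (4)·-0.4000) / (8) = 1.2000
Iteration 3:
  α = (6 - (4)·1.2000) / (5) = 0.2400
  β = (8 - (4)·0.0000) / (8) = 1.0000
Change: (0.2400, -0.2000) → max |·| = 0.2400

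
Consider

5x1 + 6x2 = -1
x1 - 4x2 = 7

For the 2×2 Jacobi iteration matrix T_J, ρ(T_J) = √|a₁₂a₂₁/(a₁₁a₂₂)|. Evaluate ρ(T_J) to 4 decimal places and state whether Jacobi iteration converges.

0.5477

a₁₂a₂₁/(a₁₁a₂₂) = (6)·(1) / ((5)·(-4)) = -0.300000
ρ = √|-0.300000| = √0.300000 = 0.5477
ρ < 1, so Jacobi converges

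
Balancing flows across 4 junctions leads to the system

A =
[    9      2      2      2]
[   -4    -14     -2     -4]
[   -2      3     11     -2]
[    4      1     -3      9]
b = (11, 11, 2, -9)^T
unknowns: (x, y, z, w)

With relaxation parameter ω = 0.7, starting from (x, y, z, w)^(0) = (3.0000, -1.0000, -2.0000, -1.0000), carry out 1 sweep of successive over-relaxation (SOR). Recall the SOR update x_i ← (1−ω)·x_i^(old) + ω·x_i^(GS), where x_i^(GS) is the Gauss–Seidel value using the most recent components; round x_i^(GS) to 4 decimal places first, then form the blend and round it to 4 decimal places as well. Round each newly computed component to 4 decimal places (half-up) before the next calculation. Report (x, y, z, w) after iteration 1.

(2.3778, -0.9256, -0.1206, -1.6959)

Iteration 1:
  x: GS value = (11 - (2)·-1.0000 - (2)·-2.0000 - (2)·-1.0000) / (9) = 2.1111;  x ← (1−ω)·3.0000 + ω·2.1111 = 2.3778
  y: GS value = (11 - (-4)·2.3778 - (-2)·-2.0000 - (-4)·-1.0000) / (-14) = -0.8937;  y ← (1−ω)·-1.0000 + ω·-0.8937 = -0.9256
  z: GS value = (2 - (-2)·2.3778 - (3)·-0.9256 - (-2)·-1.0000) / (11) = 0.6848;  z ← (1−ω)·-2.0000 + ω·0.6848 = -0.1206
  w: GS value = (-9 - (4)·2.3778 - (1)·-0.9256 - (-3)·-0.1206) / (9) = -1.9942;  w ← (1−ω)·-1.0000 + ω·-1.9942 = -1.6959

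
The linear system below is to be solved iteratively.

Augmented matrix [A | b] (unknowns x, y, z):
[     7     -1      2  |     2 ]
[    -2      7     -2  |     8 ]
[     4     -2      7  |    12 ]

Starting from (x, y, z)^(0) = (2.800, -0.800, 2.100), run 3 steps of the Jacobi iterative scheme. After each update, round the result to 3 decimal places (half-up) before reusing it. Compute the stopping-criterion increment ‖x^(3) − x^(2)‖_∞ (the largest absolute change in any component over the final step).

Iteration 1:
  x = (2 - (-1)·-0.800 - (2)·2.100) / (7) = -0.429
  y = (8 - (-2)·2.800 - (-2)·2.100) / (7) = 2.543
  z = (12 - (4)·2.800 - (-2)·-0.800) / (7) = -0.114
Iteration 2:
  x = (2 - (-1)·2.543 - (2)·-0.114) / (7) = 0.682
  y = (8 - (-2)·-0.429 - (-2)·-0.114) / (7) = 0.988
  z = (12 - (4)·-0.429 - (-2)·2.543) / (7) = 2.686
Iteration 3:
  x = (2 - (-1)·0.988 - (2)·2.686) / (7) = -0.341
  y = (8 - (-2)·0.682 - (-2)·2.686) / (7) = 2.105
  z = (12 - (4)·0.682 - (-2)·0.988) / (7) = 1.607
Change: (-1.023, 1.117, -1.079) → max |·| = 1.117

1.117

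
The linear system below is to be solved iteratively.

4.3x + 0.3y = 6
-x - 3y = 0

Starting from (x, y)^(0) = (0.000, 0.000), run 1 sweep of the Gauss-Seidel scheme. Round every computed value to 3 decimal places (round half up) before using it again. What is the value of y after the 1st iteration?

Iteration 1:
  x = (6 - (0.3)·0.000) / (4.3) = 1.395
  y = (0 - (-1)·1.395) / (-3) = -0.465

-0.465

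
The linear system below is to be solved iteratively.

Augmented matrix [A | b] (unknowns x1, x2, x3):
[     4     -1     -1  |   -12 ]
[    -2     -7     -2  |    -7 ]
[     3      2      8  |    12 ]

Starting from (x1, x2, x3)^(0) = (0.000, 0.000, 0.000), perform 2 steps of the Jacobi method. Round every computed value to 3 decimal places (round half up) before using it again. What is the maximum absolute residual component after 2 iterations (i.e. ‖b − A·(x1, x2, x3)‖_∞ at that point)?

3.003

Iteration 1:
  x1 = (-12 - (-1)·0.000 - (-1)·0.000) / (4) = -3.000
  x2 = (-7 - (-2)·0.000 - (-2)·0.000) / (-7) = 1.000
  x3 = (12 - (3)·0.000 - (2)·0.000) / (8) = 1.500
Iteration 2:
  x1 = (-12 - (-1)·1.000 - (-1)·1.500) / (4) = -2.375
  x2 = (-7 - (-2)·-3.000 - (-2)·1.500) / (-7) = 1.429
  x3 = (12 - (3)·-3.000 - (2)·1.000) / (8) = 2.375
Residual b − A·x = (1.304, 3.003, -2.733); ∞-norm = 3.003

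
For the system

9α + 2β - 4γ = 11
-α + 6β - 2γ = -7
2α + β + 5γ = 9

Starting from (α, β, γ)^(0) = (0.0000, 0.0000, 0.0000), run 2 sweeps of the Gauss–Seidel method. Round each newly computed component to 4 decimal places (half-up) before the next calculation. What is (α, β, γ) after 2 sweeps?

(2.1045, -0.3147, 1.0211)

Iteration 1:
  α = (11 - (2)·0.0000 - (-4)·0.0000) / (9) = 1.2222
  β = (-7 - (-1)·1.2222 - (-2)·0.0000) / (6) = -0.9630
  γ = (9 - (2)·1.2222 - (1)·-0.9630) / (5) = 1.5037
Iteration 2:
  α = (11 - (2)·-0.9630 - (-4)·1.5037) / (9) = 2.1045
  β = (-7 - (-1)·2.1045 - (-2)·1.5037) / (6) = -0.3147
  γ = (9 - (2)·2.1045 - (1)·-0.3147) / (5) = 1.0211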